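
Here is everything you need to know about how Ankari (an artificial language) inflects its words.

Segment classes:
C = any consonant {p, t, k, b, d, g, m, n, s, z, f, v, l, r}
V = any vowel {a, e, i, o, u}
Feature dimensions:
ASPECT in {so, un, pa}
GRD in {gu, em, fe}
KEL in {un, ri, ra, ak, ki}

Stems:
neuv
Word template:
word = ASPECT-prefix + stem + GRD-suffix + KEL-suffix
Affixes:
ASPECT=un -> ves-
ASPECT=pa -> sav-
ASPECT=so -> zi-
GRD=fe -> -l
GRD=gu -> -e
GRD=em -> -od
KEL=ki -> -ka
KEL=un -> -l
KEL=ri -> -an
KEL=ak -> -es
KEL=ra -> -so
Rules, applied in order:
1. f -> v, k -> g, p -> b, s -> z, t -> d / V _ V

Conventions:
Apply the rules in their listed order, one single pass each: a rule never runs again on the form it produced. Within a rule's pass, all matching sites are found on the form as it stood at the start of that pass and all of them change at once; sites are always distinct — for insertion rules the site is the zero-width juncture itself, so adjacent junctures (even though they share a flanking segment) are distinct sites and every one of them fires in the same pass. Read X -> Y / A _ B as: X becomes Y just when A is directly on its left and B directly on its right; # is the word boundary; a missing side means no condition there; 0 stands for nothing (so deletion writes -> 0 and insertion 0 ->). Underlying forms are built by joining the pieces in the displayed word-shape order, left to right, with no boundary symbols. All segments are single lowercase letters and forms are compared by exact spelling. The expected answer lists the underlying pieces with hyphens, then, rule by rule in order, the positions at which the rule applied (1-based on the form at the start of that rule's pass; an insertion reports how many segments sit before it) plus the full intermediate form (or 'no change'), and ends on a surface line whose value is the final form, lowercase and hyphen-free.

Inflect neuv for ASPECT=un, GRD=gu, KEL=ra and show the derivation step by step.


underlying: ves-neuv-e-so
1. f -> v, k -> g, p -> b, s -> z, t -> d / V _ V: fires at position(s) 9: vesneuvezo
surface: vesneuvezo


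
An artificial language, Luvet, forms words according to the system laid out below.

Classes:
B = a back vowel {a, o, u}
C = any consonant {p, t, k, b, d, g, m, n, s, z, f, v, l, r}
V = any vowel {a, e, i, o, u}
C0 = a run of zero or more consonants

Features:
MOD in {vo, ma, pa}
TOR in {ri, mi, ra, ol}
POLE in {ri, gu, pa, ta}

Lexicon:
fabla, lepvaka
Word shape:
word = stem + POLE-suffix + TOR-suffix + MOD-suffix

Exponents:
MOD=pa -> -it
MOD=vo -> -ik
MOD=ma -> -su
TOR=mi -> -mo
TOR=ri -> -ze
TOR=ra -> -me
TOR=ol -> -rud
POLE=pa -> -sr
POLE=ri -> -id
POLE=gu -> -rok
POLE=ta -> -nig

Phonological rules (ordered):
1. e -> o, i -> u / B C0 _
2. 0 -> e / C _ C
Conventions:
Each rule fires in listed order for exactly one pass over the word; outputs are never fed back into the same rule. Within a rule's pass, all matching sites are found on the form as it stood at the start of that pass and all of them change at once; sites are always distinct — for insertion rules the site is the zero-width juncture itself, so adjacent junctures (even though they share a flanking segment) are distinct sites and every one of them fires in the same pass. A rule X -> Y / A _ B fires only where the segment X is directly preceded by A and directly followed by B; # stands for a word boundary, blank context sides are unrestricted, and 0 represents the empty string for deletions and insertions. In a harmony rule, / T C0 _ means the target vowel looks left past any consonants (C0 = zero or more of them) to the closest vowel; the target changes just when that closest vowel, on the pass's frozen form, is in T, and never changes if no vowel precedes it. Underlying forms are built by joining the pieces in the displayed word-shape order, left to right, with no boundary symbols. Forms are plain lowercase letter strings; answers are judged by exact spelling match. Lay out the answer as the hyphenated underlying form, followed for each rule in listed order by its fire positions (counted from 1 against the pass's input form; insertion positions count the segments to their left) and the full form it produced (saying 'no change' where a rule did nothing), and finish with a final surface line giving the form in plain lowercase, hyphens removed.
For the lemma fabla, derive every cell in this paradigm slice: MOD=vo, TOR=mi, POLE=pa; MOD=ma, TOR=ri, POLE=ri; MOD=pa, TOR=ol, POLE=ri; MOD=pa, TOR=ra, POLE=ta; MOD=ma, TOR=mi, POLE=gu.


cell MOD=vo, TOR=mi, POLE=pa:
underlying: fabla-sr-mo-ik
1. e -> o, i -> u / B C0 _: fires at position(s) 10: fablasrmouk
2. 0 -> e / C _ C: inserts after position(s) 3, 6, 7: fabelaseremouk
surface: fabelaseremouk

cell MOD=ma, TOR=ri, POLE=ri:
underlying: fabla-id-ze-su
1. e -> o, i -> u / B C0 _: fires at position(s) 6: fablaudzesu
2. 0 -> e / C _ C: inserts after position(s) 3, 7: fabelaudezesu
surface: fabelaudezesu

cell MOD=pa, TOR=ol, POLE=ri:
underlying: fabla-id-rud-it
1. e -> o, i -> u / B C0 _: fires at position(s) 6, 11: fablaudrudut
2. 0 -> e / C _ C: inserts after position(s) 3, 7: fabelauderudut
surface: fabelauderudut

cell MOD=pa, TOR=ra, POLE=ta:
underlying: fabla-nig-me-it
1. e -> o, i -> u / B C0 _: fires at position(s) 7: fablanugmeit
2. 0 -> e / C _ C: inserts after position(s) 3, 8: fabelanugemeit
surface: fabelanugemeit

cell MOD=ma, TOR=mi, POLE=gu:
underlying: fabla-rok-mo-su
1. e -> o, i -> u / B C0 _: no change
2. 0 -> e / C _ C: inserts after position(s) 3, 8: fabelarokemosu
surface: fabelarokemosu


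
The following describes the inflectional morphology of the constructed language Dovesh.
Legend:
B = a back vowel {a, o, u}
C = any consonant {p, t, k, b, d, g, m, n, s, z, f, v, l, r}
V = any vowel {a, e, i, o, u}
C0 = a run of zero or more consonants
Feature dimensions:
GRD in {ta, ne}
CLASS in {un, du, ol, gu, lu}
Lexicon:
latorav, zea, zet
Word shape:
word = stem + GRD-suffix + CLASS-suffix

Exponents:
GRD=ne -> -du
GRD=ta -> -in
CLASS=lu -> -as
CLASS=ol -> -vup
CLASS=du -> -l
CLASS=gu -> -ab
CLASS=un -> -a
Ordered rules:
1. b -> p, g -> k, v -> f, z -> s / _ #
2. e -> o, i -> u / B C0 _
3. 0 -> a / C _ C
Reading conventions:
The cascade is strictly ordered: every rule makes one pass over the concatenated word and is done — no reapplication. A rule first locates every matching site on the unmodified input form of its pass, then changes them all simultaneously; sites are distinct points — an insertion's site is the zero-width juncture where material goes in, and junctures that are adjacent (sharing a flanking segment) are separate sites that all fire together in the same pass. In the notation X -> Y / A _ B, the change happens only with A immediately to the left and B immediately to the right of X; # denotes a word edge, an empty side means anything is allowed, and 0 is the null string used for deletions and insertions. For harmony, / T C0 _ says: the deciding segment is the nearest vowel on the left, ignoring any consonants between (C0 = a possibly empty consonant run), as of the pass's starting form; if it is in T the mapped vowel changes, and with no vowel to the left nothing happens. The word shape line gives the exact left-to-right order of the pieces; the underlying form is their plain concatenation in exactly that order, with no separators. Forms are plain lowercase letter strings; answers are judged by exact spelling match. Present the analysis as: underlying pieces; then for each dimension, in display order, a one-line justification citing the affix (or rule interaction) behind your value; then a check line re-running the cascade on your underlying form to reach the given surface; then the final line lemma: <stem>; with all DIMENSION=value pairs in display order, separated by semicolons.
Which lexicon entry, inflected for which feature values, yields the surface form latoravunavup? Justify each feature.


underlying: latorav-in-vup
GRD=ta - signalled by the affix -in
CLASS=ol - signalled by the affix -vup
check: latoravinvup -> latoravinvup -> latoravunvup -> latoravunavup
lemma: latorav; GRD=ta; CLASS=ol


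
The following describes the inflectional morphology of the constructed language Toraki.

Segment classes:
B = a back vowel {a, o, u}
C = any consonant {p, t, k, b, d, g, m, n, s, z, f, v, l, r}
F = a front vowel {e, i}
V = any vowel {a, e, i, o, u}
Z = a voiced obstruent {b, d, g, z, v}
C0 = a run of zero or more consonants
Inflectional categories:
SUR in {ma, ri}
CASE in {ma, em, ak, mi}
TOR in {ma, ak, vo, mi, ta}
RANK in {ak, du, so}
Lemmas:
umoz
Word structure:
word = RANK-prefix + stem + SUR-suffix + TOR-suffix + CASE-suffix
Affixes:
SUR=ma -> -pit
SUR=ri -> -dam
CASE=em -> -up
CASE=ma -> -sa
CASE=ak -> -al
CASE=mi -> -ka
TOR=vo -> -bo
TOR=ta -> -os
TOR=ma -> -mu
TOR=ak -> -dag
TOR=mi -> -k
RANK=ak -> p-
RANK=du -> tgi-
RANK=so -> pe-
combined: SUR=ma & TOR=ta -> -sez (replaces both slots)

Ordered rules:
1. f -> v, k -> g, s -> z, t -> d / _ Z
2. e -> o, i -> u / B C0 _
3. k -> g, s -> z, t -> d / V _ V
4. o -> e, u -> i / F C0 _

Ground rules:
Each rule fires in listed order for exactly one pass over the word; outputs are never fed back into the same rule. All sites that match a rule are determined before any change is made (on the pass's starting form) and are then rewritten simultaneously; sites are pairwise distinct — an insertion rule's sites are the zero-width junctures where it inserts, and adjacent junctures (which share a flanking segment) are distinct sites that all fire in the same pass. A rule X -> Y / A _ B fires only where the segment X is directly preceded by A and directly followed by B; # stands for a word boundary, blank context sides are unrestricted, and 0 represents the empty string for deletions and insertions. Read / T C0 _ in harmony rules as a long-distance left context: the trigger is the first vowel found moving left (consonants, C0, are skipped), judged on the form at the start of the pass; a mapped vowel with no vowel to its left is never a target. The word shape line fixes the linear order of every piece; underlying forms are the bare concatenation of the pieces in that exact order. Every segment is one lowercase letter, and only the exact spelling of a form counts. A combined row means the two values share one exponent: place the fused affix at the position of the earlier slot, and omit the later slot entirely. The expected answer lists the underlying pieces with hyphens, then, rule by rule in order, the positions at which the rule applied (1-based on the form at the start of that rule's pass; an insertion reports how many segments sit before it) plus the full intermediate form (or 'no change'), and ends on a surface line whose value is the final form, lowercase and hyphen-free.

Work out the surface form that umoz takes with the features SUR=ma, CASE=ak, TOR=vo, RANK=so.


underlying: pe-umoz-pit-bo-al
1. f -> v, k -> g, s -> z, t -> d / _ Z: fires at position(s) 9: peumozpidboal
2. e -> o, i -> u / B C0 _: fires at position(s) 8: peumozpudboal
3. k -> g, s -> z, t -> d / V _ V: no change
4. o -> e, u -> i / F C0 _: fires at position(s) 3: peimozpudboal
surface: peimozpudboal


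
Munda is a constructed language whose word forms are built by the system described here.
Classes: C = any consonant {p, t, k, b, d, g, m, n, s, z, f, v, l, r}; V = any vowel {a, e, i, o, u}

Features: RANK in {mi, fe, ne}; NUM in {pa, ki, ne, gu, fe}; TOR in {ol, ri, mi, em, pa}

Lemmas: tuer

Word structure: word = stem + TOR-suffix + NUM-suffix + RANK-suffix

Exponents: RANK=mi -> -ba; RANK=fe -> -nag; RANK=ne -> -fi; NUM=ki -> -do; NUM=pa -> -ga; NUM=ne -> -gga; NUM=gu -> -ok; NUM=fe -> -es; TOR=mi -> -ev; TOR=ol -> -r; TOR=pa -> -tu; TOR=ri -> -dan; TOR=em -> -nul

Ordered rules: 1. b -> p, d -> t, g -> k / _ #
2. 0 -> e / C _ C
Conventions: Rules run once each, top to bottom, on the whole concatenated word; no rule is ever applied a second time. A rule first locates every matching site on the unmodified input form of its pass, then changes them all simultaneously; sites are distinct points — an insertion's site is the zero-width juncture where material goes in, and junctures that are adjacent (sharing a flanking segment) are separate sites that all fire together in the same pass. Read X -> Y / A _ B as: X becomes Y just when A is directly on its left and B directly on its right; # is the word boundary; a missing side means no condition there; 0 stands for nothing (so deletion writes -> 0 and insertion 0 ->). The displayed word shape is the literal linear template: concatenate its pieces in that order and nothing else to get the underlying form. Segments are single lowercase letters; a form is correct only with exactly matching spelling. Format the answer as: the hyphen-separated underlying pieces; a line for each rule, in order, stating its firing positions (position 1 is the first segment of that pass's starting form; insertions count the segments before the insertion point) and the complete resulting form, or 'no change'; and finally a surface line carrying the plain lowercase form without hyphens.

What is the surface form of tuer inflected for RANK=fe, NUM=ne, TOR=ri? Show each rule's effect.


underlying: tuer-dan-gga-nag
1. b -> p, d -> t, g -> k / _ #: fires at position(s) 13: tuerdangganak
2. 0 -> e / C _ C: inserts after position(s) 4, 7, 8: tueredanegeganak
surface: tueredanegeganak


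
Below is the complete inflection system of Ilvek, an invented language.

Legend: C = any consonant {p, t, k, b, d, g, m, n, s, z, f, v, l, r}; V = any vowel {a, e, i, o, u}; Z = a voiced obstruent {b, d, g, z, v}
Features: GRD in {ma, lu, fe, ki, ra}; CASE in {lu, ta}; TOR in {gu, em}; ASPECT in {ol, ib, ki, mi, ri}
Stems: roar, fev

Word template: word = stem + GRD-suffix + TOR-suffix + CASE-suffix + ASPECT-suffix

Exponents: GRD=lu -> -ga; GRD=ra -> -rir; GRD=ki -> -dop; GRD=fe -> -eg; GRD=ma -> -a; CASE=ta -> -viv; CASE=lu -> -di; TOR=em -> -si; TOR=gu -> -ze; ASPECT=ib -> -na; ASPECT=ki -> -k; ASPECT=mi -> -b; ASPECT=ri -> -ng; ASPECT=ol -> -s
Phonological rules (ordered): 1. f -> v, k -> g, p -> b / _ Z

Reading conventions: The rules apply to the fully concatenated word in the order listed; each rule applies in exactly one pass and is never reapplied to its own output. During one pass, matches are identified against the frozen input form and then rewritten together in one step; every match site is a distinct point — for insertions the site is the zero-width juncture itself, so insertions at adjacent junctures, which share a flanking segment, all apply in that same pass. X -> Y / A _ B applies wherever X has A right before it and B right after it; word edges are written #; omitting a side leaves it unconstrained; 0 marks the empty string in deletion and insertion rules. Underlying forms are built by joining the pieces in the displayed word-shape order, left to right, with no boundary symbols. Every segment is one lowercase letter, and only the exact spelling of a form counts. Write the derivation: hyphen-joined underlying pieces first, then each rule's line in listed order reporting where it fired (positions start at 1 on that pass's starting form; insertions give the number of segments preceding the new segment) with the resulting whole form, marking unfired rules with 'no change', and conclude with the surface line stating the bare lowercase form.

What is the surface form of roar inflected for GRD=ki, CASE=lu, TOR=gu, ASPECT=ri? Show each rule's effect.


underlying: roar-dop-ze-di-ng
1. f -> v, k -> g, p -> b / _ Z: fires at position(s) 7: roardobzeding
surface: roardobzeding


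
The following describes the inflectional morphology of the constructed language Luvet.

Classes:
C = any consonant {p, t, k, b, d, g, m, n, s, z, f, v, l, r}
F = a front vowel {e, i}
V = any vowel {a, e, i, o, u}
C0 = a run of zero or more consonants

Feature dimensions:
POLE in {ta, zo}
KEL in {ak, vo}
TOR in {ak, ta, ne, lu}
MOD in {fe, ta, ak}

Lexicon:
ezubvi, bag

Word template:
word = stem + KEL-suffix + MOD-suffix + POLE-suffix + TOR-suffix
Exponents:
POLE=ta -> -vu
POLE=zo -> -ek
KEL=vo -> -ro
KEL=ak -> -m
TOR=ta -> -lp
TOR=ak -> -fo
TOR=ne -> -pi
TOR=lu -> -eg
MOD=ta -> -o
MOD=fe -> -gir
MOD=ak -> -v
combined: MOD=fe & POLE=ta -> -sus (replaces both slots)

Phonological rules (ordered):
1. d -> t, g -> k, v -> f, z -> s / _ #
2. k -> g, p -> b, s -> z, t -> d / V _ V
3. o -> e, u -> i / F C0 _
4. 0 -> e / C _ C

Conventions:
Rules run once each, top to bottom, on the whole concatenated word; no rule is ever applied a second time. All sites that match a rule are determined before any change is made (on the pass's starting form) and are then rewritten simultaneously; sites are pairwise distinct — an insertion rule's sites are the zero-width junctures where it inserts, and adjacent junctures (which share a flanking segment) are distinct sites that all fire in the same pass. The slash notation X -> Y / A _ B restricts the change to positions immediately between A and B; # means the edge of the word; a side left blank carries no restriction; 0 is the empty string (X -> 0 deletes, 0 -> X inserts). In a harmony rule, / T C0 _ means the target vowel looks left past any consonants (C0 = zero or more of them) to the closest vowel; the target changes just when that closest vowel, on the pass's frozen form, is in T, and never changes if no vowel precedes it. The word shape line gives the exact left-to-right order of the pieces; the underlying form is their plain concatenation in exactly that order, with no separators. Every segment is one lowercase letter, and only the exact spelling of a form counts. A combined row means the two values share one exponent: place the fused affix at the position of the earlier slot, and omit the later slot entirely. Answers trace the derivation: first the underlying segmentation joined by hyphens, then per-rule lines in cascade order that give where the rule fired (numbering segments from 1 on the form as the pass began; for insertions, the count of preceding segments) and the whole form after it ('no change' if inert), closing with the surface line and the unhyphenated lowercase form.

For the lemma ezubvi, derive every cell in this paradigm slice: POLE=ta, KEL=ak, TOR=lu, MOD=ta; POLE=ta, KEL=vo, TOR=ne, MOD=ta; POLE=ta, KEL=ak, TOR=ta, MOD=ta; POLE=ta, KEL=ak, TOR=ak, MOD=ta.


cell POLE=ta, KEL=ak, TOR=lu, MOD=ta:
underlying: ezubvi-m-o-vu-eg
1. d -> t, g -> k, v -> f, z -> s / _ #: fires at position(s) 12: ezubvimovuek
2. k -> g, p -> b, s -> z, t -> d / V _ V: no change
3. o -> e, u -> i / F C0 _: fires at position(s) 3, 8: ezibvimevuek
4. 0 -> e / C _ C: inserts after position(s) 4: ezibevimevuek
surface: ezibevimevuek

cell POLE=ta, KEL=vo, TOR=ne, MOD=ta:
underlying: ezubvi-ro-o-vu-pi
1. d -> t, g -> k, v -> f, z -> s / _ #: no change
2. k -> g, p -> b, s -> z, t -> d / V _ V: fires at position(s) 12: ezubviroovubi
3. o -> e, u -> i / F C0 _: fires at position(s) 3, 8: ezibvireovubi
4. 0 -> e / C _ C: inserts after position(s) 4: ezibevireovubi
surface: ezibevireovubi

cell POLE=ta, KEL=ak, TOR=ta, MOD=ta:
underlying: ezubvi-m-o-vu-lp
1. d -> t, g -> k, v -> f, z -> s / _ #: no change
2. k -> g, p -> b, s -> z, t -> d / V _ V: no change
3. o -> e, u -> i / F C0 _: fires at position(s) 3, 8: ezibvimevulp
4. 0 -> e / C _ C: inserts after position(s) 4, 11: ezibevimevulep
surface: ezibevimevulep

cell POLE=ta, KEL=ak, TOR=ak, MOD=ta:
underlying: ezubvi-m-o-vu-fo
1. d -> t, g -> k, v -> f, z -> s / _ #: no change
2. k -> g, p -> b, s -> z, t -> d / V _ V: no change
3. o -> e, u -> i / F C0 _: fires at position(s) 3, 8: ezibvimevufo
4. 0 -> e / C _ C: inserts after position(s) 4: ezibevimevufo
surface: ezibevimevufo


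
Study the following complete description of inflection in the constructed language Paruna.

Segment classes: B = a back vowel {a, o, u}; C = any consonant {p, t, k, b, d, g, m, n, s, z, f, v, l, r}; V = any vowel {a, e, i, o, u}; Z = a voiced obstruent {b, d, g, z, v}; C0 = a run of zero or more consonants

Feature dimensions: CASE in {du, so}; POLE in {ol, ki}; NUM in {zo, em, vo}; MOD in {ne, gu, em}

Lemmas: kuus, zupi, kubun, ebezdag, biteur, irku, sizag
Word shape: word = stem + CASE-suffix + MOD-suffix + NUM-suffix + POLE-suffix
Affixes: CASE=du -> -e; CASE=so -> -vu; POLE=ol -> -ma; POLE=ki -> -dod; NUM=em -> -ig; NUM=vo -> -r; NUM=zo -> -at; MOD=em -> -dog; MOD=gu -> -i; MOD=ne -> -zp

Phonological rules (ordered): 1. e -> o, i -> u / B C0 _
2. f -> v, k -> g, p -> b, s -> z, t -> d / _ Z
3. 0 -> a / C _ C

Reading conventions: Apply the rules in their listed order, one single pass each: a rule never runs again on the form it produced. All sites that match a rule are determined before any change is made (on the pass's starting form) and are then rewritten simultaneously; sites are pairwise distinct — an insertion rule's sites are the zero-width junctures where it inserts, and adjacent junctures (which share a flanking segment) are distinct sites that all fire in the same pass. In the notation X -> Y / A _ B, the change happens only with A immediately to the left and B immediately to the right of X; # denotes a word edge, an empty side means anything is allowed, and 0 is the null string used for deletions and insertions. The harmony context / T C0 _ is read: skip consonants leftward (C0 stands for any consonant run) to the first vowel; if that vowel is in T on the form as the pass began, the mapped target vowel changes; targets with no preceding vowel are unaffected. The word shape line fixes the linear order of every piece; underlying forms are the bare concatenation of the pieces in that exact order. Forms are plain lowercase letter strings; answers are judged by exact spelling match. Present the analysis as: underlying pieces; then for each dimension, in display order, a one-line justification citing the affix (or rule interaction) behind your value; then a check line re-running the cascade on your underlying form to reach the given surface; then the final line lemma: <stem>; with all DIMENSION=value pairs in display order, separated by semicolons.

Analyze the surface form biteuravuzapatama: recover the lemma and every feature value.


underlying: biteur-vu-zp-at-ma
CASE=so - signalled by the affix -vu
POLE=ol - signalled by the affix -ma
NUM=zo - signalled by the affix -at
MOD=ne - signalled by the affix -zp
check: biteurvuzpatma -> biteurvuzpatma -> biteurvuzpatma -> biteuravuzapatama
lemma: biteur; CASE=so; POLE=ol; NUM=zo; MOD=ne


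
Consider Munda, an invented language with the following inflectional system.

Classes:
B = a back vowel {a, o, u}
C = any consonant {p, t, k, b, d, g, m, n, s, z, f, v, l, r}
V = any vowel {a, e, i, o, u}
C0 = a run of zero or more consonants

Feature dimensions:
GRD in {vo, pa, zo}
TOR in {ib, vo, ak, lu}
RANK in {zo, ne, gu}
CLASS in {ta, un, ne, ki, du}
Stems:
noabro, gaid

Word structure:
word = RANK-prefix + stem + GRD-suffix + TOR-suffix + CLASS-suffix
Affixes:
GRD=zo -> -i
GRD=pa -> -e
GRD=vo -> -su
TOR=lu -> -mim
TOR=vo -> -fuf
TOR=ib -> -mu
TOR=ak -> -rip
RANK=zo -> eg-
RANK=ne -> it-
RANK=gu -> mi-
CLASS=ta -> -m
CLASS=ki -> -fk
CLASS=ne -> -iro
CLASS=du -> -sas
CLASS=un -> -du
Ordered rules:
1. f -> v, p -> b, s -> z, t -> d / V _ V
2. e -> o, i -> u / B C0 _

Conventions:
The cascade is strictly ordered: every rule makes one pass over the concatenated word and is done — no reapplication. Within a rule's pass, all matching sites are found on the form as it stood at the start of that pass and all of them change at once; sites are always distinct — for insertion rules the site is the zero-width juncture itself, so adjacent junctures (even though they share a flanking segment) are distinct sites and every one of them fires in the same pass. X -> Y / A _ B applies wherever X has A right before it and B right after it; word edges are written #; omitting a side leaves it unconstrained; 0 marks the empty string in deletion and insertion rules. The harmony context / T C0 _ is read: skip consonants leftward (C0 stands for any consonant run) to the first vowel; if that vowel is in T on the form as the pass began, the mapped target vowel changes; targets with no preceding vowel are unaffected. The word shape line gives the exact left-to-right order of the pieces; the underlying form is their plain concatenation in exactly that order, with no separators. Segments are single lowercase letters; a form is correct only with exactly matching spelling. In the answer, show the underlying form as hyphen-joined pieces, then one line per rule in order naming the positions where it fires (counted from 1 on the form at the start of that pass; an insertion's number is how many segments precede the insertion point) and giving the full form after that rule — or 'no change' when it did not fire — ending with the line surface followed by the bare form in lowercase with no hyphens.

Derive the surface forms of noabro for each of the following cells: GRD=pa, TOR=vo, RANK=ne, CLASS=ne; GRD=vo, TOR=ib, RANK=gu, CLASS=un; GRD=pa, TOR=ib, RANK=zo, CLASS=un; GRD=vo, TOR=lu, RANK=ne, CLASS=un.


cell GRD=pa, TOR=vo, RANK=ne, CLASS=ne:
underlying: it-noabro-e-fuf-iro
1. f -> v, p -> b, s -> z, t -> d / V _ V: fires at position(s) 10, 12: itnoabroevuviro
2. e -> o, i -> u / B C0 _: fires at position(s) 9, 13: itnoabroovuvuro
surface: itnoabroovuvuro

cell GRD=vo, TOR=ib, RANK=gu, CLASS=un:
underlying: mi-noabro-su-mu-du
1. f -> v, p -> b, s -> z, t -> d / V _ V: fires at position(s) 9: minoabrozumudu
2. e -> o, i -> u / B C0 _: no change
surface: minoabrozumudu

cell GRD=pa, TOR=ib, RANK=zo, CLASS=un:
underlying: eg-noabro-e-mu-du
1. f -> v, p -> b, s -> z, t -> d / V _ V: no change
2. e -> o, i -> u / B C0 _: fires at position(s) 9: egnoabroomudu
surface: egnoabroomudu

cell GRD=vo, TOR=lu, RANK=ne, CLASS=un:
underlying: it-noabro-su-mim-du
1. f -> v, p -> b, s -> z, t -> d / V _ V: fires at position(s) 9: itnoabrozumimdu
2. e -> o, i -> u / B C0 _: fires at position(s) 12: itnoabrozumumdu
surface: itnoabrozumumdu


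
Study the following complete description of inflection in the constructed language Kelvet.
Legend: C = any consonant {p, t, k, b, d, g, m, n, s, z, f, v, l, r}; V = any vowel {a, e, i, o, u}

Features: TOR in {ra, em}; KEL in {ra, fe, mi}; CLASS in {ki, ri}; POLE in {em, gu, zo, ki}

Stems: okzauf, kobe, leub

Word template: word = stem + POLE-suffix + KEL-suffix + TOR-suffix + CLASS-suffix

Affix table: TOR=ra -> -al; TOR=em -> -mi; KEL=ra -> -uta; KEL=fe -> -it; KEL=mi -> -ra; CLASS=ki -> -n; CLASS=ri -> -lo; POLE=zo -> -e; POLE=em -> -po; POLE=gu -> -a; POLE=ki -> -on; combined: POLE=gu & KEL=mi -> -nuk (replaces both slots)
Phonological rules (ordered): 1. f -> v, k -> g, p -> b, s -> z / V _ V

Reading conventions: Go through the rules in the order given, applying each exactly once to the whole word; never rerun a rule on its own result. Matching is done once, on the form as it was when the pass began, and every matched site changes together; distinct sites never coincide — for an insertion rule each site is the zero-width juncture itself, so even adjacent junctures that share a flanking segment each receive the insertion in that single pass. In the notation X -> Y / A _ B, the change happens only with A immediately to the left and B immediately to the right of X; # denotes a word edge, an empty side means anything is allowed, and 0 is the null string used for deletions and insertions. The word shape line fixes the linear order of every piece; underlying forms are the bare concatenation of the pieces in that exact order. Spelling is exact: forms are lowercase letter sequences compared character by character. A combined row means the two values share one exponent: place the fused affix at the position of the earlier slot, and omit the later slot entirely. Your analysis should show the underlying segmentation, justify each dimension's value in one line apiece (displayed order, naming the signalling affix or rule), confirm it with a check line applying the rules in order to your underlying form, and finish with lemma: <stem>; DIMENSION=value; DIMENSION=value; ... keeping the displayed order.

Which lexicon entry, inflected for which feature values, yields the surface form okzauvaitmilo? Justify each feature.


underlying: okzauf-a-it-mi-lo
TOR=em - signalled by the affix -mi
KEL=fe - signalled by the affix -it
CLASS=ri - signalled by the affix -lo
POLE=gu - signalled by the affix -a
check: okzaufaitmilo -> okzauvaitmilo
lemma: okzauf; TOR=em; KEL=fe; CLASS=ri; POLE=gu


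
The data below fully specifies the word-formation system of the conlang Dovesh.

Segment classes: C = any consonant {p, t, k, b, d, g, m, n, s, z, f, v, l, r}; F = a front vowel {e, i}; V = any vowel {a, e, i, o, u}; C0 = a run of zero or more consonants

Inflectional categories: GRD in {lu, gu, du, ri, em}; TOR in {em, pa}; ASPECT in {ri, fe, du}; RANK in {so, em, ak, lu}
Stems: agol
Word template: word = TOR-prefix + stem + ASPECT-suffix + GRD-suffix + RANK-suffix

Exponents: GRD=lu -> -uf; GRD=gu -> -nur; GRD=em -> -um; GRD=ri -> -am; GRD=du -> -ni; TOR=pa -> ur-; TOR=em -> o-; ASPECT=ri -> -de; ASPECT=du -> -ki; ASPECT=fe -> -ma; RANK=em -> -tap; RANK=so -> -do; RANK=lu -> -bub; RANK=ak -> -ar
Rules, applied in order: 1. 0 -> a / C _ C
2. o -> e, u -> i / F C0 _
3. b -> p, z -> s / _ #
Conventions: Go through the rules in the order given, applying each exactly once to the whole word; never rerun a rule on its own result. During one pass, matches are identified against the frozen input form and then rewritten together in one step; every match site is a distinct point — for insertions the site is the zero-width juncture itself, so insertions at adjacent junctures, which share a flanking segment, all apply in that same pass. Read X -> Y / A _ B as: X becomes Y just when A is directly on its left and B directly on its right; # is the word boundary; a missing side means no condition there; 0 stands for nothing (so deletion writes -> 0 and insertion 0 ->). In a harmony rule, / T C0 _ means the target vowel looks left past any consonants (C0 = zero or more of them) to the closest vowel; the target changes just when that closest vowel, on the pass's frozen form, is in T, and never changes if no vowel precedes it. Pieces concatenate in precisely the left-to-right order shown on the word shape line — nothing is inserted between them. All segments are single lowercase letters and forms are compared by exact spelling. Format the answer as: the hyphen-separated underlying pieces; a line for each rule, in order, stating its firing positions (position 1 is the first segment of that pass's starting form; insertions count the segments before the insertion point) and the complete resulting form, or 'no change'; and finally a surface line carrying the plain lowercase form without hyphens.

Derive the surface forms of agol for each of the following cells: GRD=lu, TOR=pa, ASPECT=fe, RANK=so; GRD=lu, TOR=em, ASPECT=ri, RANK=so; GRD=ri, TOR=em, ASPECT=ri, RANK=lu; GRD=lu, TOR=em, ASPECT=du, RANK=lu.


cell GRD=lu, TOR=pa, ASPECT=fe, RANK=so:
underlying: ur-agol-ma-uf-do
1. 0 -> a / C _ C: inserts after position(s) 6, 10: uragolamaufado
2. o -> e, u -> i / F C0 _: no change
3. b -> p, z -> s / _ #: no change
surface: uragolamaufado

cell GRD=lu, TOR=em, ASPECT=ri, RANK=so:
underlying: o-agol-de-uf-do
1. 0 -> a / C _ C: inserts after position(s) 5, 9: oagoladeufado
2. o -> e, u -> i / F C0 _: fires at position(s) 9: oagoladeifado
3. b -> p, z -> s / _ #: no change
surface: oagoladeifado

cell GRD=ri, TOR=em, ASPECT=ri, RANK=lu:
underlying: o-agol-de-am-bub
1. 0 -> a / C _ C: inserts after position(s) 5, 9: oagoladeamabub
2. o -> e, u -> i / F C0 _: no change
3. b -> p, z -> s / _ #: fires at position(s) 14: oagoladeamabup
surface: oagoladeamabup

cell GRD=lu, TOR=em, ASPECT=du, RANK=lu:
underlying: o-agol-ki-uf-bub
1. 0 -> a / C _ C: inserts after position(s) 5, 9: oagolakiufabub
2. o -> e, u -> i / F C0 _: fires at position(s) 9: oagolakiifabub
3. b -> p, z -> s / _ #: fires at position(s) 14: oagolakiifabup
surface: oagolakiifabup


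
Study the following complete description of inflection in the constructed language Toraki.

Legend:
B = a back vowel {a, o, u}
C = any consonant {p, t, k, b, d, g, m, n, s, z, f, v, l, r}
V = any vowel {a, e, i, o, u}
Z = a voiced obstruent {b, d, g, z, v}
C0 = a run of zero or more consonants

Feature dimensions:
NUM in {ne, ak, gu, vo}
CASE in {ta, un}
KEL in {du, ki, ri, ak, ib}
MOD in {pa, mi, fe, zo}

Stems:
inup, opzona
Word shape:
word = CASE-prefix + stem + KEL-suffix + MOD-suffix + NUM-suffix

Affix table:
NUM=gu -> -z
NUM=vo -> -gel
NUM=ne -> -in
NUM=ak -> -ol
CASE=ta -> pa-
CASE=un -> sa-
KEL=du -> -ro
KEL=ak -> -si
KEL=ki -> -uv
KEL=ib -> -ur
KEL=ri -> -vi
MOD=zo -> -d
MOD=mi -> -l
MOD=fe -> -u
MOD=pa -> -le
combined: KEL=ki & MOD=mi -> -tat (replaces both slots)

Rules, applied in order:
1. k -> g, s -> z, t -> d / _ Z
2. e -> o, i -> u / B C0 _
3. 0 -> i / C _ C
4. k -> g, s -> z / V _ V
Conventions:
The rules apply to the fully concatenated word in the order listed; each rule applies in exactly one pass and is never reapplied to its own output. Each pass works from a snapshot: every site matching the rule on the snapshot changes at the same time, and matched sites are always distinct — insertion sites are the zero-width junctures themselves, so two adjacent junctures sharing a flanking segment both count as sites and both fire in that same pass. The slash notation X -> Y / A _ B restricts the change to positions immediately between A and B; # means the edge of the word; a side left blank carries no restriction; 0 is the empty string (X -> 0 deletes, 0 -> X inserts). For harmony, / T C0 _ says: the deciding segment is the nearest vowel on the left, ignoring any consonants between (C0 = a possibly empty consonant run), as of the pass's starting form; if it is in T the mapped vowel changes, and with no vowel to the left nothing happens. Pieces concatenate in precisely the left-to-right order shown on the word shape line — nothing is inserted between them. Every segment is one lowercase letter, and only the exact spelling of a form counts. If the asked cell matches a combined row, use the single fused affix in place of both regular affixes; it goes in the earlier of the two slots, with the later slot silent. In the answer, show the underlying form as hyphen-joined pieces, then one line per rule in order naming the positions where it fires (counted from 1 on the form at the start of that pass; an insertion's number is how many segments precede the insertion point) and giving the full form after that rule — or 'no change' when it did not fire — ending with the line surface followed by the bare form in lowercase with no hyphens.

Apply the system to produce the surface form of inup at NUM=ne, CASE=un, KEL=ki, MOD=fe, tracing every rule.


underlying: sa-inup-uv-u-in
1. k -> g, s -> z, t -> d / _ Z: no change
2. e -> o, i -> u / B C0 _: fires at position(s) 3, 10: saunupuvuun
3. 0 -> i / C _ C: no change
4. k -> g, s -> z / V _ V: no change
surface: saunupuvuun


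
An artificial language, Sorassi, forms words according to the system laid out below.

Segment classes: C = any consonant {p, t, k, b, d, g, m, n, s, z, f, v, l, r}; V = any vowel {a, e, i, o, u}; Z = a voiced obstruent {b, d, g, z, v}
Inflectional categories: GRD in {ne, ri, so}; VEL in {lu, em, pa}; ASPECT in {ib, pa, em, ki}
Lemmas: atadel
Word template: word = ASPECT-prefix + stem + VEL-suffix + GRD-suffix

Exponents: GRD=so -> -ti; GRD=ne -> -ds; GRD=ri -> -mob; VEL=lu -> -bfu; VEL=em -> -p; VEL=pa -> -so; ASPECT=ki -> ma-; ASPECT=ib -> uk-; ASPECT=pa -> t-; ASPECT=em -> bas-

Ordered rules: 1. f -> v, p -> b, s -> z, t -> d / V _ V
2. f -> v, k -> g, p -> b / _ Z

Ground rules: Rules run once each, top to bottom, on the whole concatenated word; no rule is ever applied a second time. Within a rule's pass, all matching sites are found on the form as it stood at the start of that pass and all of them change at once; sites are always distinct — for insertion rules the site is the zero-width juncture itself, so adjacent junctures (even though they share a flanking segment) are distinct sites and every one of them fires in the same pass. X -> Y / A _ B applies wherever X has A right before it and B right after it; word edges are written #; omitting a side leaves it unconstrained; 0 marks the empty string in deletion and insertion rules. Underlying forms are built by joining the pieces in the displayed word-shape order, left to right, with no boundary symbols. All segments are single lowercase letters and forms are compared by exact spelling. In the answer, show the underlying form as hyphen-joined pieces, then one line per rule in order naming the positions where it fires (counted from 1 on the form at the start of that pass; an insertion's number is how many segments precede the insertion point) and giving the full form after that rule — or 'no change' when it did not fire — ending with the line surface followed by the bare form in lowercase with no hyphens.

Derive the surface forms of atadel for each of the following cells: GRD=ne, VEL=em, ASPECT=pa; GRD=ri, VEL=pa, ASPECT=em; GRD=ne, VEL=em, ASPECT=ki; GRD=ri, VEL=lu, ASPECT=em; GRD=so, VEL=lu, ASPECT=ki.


cell GRD=ne, VEL=em, ASPECT=pa:
underlying: t-atadel-p-ds
1. f -> v, p -> b, s -> z, t -> d / V _ V: fires at position(s) 3: tadadelpds
2. f -> v, k -> g, p -> b / _ Z: fires at position(s) 8: tadadelbds
surface: tadadelbds

cell GRD=ri, VEL=pa, ASPECT=em:
underlying: bas-atadel-so-mob
1. f -> v, p -> b, s -> z, t -> d / V _ V: fires at position(s) 3, 5: bazadadelsomob
2. f -> v, k -> g, p -> b / _ Z: no change
surface: bazadadelsomob

cell GRD=ne, VEL=em, ASPECT=ki:
underlying: ma-atadel-p-ds
1. f -> v, p -> b, s -> z, t -> d / V _ V: fires at position(s) 4: maadadelpds
2. f -> v, k -> g, p -> b / _ Z: fires at position(s) 9: maadadelbds
surface: maadadelbds

cell GRD=ri, VEL=lu, ASPECT=em:
underlying: bas-atadel-bfu-mob
1. f -> v, p -> b, s -> z, t -> d / V _ V: fires at position(s) 3, 5: bazadadelbfumob
2. f -> v, k -> g, p -> b / _ Z: no change
surface: bazadadelbfumob

cell GRD=so, VEL=lu, ASPECT=ki:
underlying: ma-atadel-bfu-ti
1. f -> v, p -> b, s -> z, t -> d / V _ V: fires at position(s) 4, 12: maadadelbfudi
2. f -> v, k -> g, p -> b / _ Z: no change
surface: maadadelbfudi


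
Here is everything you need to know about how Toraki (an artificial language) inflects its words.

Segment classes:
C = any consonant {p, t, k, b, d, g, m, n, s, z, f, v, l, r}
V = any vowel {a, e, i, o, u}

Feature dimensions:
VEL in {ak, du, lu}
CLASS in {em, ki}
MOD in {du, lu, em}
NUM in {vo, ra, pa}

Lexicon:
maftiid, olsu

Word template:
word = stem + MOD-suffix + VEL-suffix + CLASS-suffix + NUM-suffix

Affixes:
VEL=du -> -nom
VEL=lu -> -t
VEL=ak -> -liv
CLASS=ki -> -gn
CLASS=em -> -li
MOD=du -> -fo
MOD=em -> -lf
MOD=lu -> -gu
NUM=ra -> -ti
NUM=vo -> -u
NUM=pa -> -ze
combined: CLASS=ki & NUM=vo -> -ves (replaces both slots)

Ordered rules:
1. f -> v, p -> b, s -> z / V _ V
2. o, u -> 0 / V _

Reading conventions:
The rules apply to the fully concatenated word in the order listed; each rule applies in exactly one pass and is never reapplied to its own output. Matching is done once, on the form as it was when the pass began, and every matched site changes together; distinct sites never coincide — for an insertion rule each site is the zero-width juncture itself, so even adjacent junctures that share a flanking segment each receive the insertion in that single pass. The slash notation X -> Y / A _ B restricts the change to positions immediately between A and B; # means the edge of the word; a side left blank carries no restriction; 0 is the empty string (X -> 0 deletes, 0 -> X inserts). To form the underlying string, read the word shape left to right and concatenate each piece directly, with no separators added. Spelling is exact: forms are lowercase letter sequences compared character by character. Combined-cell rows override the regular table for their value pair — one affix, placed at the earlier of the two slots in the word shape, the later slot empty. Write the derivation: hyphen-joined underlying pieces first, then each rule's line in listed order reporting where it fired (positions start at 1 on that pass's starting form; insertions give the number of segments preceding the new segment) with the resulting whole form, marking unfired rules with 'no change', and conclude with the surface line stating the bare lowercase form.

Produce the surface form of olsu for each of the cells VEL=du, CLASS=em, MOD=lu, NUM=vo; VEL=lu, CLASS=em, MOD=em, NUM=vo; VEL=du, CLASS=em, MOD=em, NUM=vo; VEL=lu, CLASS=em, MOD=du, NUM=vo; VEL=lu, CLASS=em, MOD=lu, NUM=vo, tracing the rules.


cell VEL=du, CLASS=em, MOD=lu, NUM=vo:
underlying: olsu-gu-nom-li-u
1. f -> v, p -> b, s -> z / V _ V: no change
2. o, u -> 0 / V _: fires at position(s) 12: olsugunomli
surface: olsugunomli

cell VEL=lu, CLASS=em, MOD=em, NUM=vo:
underlying: olsu-lf-t-li-u
1. f -> v, p -> b, s -> z / V _ V: no change
2. o, u -> 0 / V _: fires at position(s) 10: olsulftli
surface: olsulftli

cell VEL=du, CLASS=em, MOD=em, NUM=vo:
underlying: olsu-lf-nom-li-u
1. f -> v, p -> b, s -> z / V _ V: no change
2. o, u -> 0 / V _: fires at position(s) 12: olsulfnomli
surface: olsulfnomli

cell VEL=lu, CLASS=em, MOD=du, NUM=vo:
underlying: olsu-fo-t-li-u
1. f -> v, p -> b, s -> z / V _ V: fires at position(s) 5: olsuvotliu
2. o, u -> 0 / V _: fires at position(s) 10: olsuvotli
surface: olsuvotli

cell VEL=lu, CLASS=em, MOD=lu, NUM=vo:
underlying: olsu-gu-t-li-u
1. f -> v, p -> b, s -> z / V _ V: no change
2. o, u -> 0 / V _: fires at position(s) 10: olsugutli
surface: olsugutli
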